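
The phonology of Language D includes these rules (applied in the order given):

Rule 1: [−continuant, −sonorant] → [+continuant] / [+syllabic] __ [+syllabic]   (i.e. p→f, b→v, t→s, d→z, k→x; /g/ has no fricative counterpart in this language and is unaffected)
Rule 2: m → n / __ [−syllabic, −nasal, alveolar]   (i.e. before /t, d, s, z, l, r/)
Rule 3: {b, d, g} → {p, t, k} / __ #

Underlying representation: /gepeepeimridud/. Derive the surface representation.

Rule 1 (intervocalic spirantization): /p/ is a stop between vowels /e/ and /e/, so it spirantizes to the fricative [f]. /p/ is a stop between vowels /e/ and /e/, so it spirantizes to the fricative [f]. /d/ is a stop between vowels /i/ and /u/, so it spirantizes to the fricative [z]. /gepeepeimridud/ → gefeefeimrizud.
Rule 2 (nasal place assimilation): /m/ precedes the alveolar consonant /r/, so it assimilates in place to [n]. /gefeefeimrizud/ → gefeefeinrizud.
Rule 3 (final devoicing): /d/ is a voiced stop in word-final position, so it devoices to [t]. /gefeefeinrizud/ → gefeefeinrizut.

gefeefeinrizut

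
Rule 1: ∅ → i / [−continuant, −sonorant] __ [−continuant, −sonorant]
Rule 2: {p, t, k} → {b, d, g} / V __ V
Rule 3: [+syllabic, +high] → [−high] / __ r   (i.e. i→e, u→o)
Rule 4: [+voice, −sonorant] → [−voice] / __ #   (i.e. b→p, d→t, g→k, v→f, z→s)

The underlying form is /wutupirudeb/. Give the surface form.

Rule 1 (stop-cluster i-epenthesis): no segment meets the environment; /wutupirudeb/ is unchanged.
Rule 2 (intervocalic voicing): /t/ is a voiceless stop between vowels /u/ and /u/, so it voices to [d]. /p/ is a voiceless stop between vowels /u/ and /i/, so it voices to [b]. /wutupirudeb/ → wudubirudeb.
Rule 3 (pre-rhotic lowering): /i/ is a high vowel immediately before /r/, so it lowers to [e]. /wudubirudeb/ → wuduberudeb.
Rule 4 (final devoicing): /b/ is a voiced obstruent in word-final position, so it devoices to [p]. /wuduberudeb/ → wuduberudep.

wuduberudep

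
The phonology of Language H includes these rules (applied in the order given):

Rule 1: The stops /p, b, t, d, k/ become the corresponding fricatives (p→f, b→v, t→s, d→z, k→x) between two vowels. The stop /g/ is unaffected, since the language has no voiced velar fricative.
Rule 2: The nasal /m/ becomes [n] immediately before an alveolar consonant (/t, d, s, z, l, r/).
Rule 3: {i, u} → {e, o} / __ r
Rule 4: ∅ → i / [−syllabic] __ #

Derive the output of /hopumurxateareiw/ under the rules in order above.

hofumorxaseareiwi

Rule 1 (intervocalic spirantization): /p/ is a stop between vowels /o/ and /u/, so it spirantizes to the fricative [f]. /t/ is a stop between vowels /a/ and /e/, so it spirantizes to the fricative [s]. /hopumurxateareiw/ → hofumurxaseareiw.
Rule 2 (nasal place assimilation): no segment meets the environment; /hofumurxaseareiw/ is unchanged.
Rule 3 (pre-rhotic lowering): /u/ is a high vowel immediately before /r/, so it lowers to [o]. /hofumurxaseareiw/ → hofumorxaseareiw.
Rule 4 (final i-epenthesis): the form ends in the consonant /w/, so [i] is inserted word-finally. /hofumorxaseareiw/ → hofumorxaseareiwi.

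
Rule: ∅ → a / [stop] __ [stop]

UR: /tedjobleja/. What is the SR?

tedjobleja

No segment of /tedjobleja/ meets the structural description of the rule, so the form surfaces unchanged.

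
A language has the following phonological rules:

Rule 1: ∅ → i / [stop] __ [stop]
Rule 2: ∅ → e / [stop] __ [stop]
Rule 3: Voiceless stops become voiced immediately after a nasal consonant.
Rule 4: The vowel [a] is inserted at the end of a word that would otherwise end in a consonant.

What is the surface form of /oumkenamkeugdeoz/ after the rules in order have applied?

Rule 1 (stop-cluster i-epenthesis): /g/ and /d/ form a stop–stop cluster, so [i] is inserted between them. /oumkenamkeugdeoz/ → oumkenamkeugideoz.
Rule 2 (stop-cluster e-epenthesis): no segment meets the environment; /oumkenamkeugideoz/ is unchanged.
Rule 3 (post-nasal voicing): /k/ is a voiceless stop immediately after the nasal /m/, so it voices to [g]. /k/ is a voiceless stop immediately after the nasal /m/, so it voices to [g]. /oumkenamkeugideoz/ → oumgenamgeugideoz.
Rule 4 (final a-epenthesis): the form ends in the consonant /z/, so [a] is inserted word-finally. /oumgenamgeugideoz/ → oumgenamgeugideoza.

oumgenamgeugideoza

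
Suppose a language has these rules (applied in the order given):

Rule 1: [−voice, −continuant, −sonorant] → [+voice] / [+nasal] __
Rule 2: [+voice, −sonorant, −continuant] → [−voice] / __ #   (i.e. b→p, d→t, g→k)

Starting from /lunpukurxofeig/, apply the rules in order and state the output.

lunbukurxofeik

Rule 1 (post-nasal voicing): /p/ is a voiceless stop immediately after the nasal /n/, so it voices to [b]. /lunpukurxofeig/ → lunbukurxofeig.
Rule 2 (final devoicing): /g/ is a voiced stop in word-final position, so it devoices to [k]. /lunbukurxofeig/ → lunbukurxofeik.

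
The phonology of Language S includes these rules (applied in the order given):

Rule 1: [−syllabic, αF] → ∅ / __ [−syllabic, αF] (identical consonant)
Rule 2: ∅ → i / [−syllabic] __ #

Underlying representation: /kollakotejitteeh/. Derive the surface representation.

kolakotejiteehi

Rule 1 (degemination): /ll/ is a geminate; the first /l/ deletes. /tt/ is a geminate; the first /t/ deletes. /kollakotejitteeh/ → kolakotejiteeh.
Rule 2 (final i-epenthesis): the form ends in the consonant /h/, so [i] is inserted word-finally. /kolakotejiteeh/ → kolakotejiteehi.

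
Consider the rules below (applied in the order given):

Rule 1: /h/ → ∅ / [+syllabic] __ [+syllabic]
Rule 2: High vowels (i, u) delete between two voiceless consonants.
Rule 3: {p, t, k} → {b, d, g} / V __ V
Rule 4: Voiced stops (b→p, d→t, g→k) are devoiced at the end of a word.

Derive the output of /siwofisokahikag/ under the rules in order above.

Rule 1 (intervocalic h-deletion): /h/ occurs between vowels /a/ and /i/, so it deletes. /siwofisokahikag/ → siwofisokaikag.
Rule 2 (high vowel syncope): /i/ is a high vowel flanked by voiceless consonants /f/ and /s/, so it deletes. /siwofisokaikag/ → siwofsokaikag.
Rule 3 (intervocalic voicing): /k/ is a voiceless stop between vowels /o/ and /a/, so it voices to [g]. /k/ is a voiceless stop between vowels /i/ and /a/, so it voices to [g]. /siwofsokaikag/ → siwofsogaigag.
Rule 4 (final devoicing): /g/ is a voiced stop in word-final position, so it devoices to [k]. /siwofsogaigag/ → siwofsogaigak.

siwofsogaigak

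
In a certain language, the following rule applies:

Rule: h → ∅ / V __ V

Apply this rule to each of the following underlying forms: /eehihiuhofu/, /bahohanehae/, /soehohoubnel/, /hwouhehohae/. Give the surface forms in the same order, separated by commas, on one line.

eeiiuofu, baoaneae, soeooubnel, hwoueoae

/eehihiuhofu/: /h/ occurs between vowels /e/ and /i/, so it deletes. /h/ occurs between vowels /i/ and /i/, so it deletes. /h/ occurs between vowels /u/ and /o/, so it deletes. → [eeiiuofu].
/bahohanehae/: /h/ occurs between vowels /a/ and /o/, so it deletes. /h/ occurs between vowels /o/ and /a/, so it deletes. /h/ occurs between vowels /e/ and /a/, so it deletes. → [baoaneae].
/soehohoubnel/: /h/ occurs between vowels /e/ and /o/, so it deletes. /h/ occurs between vowels /o/ and /o/, so it deletes. → [soeooubnel].
/hwouhehohae/: /h/ occurs between vowels /u/ and /e/, so it deletes. /h/ occurs between vowels /e/ and /o/, so it deletes. /h/ occurs between vowels /o/ and /a/, so it deletes. → [hwoueoae].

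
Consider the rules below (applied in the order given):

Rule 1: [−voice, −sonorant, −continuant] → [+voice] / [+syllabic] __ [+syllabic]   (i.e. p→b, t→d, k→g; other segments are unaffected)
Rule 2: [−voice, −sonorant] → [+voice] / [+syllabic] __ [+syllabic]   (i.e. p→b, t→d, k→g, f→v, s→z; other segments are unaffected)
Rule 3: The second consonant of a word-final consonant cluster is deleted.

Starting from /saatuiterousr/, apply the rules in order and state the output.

Rule 1 (intervocalic voicing): /t/ is a voiceless stop between vowels /a/ and /u/, so it voices to [d]. /t/ is a voiceless stop between vowels /i/ and /e/, so it voices to [d]. /saatuiterousr/ → saaduiderousr.
Rule 2 (intervocalic voicing): no segment meets the environment; /saaduiderousr/ is unchanged.
Rule 3 (final cluster simplification): /r/ is the second consonant of a word-final cluster /sr/, so it deletes. /saaduiderousr/ → saaduiderous.

saaduiderous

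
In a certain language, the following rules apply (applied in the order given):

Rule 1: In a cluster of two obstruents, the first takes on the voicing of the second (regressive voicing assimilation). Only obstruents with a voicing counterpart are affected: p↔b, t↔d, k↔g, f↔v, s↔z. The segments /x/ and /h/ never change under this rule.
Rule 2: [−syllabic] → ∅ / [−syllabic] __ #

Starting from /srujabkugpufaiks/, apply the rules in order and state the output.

Rule 1 (regressive voicing assimilation): /b/ precedes the voiceless obstruent /k/, so it devoices to [p] by assimilation. /g/ precedes the voiceless obstruent /p/, so it devoices to [k] by assimilation. /srujabkugpufaiks/ → srujapkukpufaiks.
Rule 2 (final cluster simplification): /s/ is the second consonant of a word-final cluster /ks/, so it deletes. /srujapkukpufaiks/ → srujapkukpufaik.

srujapkukpufaik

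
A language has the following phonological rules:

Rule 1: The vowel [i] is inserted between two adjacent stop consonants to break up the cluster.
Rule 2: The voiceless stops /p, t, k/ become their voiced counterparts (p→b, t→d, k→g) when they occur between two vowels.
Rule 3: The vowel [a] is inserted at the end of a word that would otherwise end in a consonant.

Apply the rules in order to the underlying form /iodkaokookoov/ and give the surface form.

iodigaogoogoova

Rule 1 (stop-cluster i-epenthesis): /d/ and /k/ form a stop–stop cluster, so [i] is inserted between them. /iodkaokookoov/ → iodikaokookoov.
Rule 2 (intervocalic voicing): /k/ is a voiceless stop between vowels /i/ and /a/, so it voices to [g]. /k/ is a voiceless stop between vowels /o/ and /o/, so it voices to [g]. /k/ is a voiceless stop between vowels /o/ and /o/, so it voices to [g]. /iodikaokookoov/ → iodigaogoogoov.
Rule 3 (final a-epenthesis): the form ends in the consonant /v/, so [a] is inserted word-finally. /iodigaogoogoov/ → iodigaogoogoova.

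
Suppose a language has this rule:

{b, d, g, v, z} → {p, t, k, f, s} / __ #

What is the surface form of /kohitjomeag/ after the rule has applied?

/g/ is a voiced obstruent in word-final position, so it devoices to [k].
Surface form: [kohitjomeak].

kohitjomeak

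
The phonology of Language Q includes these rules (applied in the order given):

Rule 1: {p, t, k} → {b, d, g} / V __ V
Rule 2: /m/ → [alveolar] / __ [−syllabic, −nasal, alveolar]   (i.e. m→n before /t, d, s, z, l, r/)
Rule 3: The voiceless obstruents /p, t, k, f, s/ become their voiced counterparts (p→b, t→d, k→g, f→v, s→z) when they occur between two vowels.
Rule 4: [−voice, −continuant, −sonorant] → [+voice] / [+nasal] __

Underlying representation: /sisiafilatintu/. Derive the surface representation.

siziaviladindu

Rule 1 (intervocalic voicing): /t/ is a voiceless stop between vowels /a/ and /i/, so it voices to [d]. /sisiafilatintu/ → sisiafiladintu.
Rule 2 (nasal place assimilation): no segment meets the environment; /sisiafiladintu/ is unchanged.
Rule 3 (intervocalic voicing): /s/ is a voiceless obstruent between vowels /i/ and /i/, so it voices to [z]. /f/ is a voiceless obstruent between vowels /a/ and /i/, so it voices to [v]. /sisiafiladintu/ → siziaviladintu.
Rule 4 (post-nasal voicing): /t/ is a voiceless stop immediately after the nasal /n/, so it voices to [d]. /siziaviladintu/ → siziaviladindu.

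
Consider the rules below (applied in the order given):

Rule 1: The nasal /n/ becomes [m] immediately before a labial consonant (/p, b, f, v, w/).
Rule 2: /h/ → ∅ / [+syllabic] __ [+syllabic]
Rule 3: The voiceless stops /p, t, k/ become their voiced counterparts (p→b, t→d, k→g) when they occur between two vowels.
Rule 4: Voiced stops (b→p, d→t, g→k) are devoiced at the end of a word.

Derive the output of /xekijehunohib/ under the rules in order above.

Rule 1 (nasal place assimilation): no segment meets the environment; /xekijehunohib/ is unchanged.
Rule 2 (intervocalic h-deletion): /h/ occurs between vowels /e/ and /u/, so it deletes. /h/ occurs between vowels /o/ and /i/, so it deletes. /xekijehunohib/ → xekijeunoib.
Rule 3 (intervocalic voicing): /k/ is a voiceless stop between vowels /e/ and /i/, so it voices to [g]. /xekijeunoib/ → xegijeunoib.
Rule 4 (final devoicing): /b/ is a voiced stop in word-final position, so it devoices to [p]. /xegijeunoib/ → xegijeunoip.

xegijeunoip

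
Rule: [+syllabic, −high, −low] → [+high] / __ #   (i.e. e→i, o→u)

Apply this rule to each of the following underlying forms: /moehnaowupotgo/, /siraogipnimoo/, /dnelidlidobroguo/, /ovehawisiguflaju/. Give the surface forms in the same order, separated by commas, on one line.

/moehnaowupotgo/: /o/ is a mid vowel in word-final position, so it raises to [u]. → [moehnaowupotgu].
/siraogipnimoo/: /o/ is a mid vowel in word-final position, so it raises to [u]. → [siraogipnimou].
/dnelidlidobroguo/: /o/ is a mid vowel in word-final position, so it raises to [u]. → [dnelidlidobroguu].
/ovehawisiguflaju/: the rule's environment is not met; surfaces unchanged as [ovehawisiguflaju].

moehnaowupotgu, siraogipnimou, dnelidlidobroguu, ovehawisiguflaju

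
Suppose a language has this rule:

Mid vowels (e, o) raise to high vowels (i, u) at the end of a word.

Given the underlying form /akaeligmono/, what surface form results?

Scanning /akaeligmono/: /e/ at position 4 is not in the conditioning environment; /o/ at position 9 is not in the conditioning environment; /o/ is a mid vowel in word-final position, so it raises to [u].
Result: [akaeligmonu].

akaeligmonu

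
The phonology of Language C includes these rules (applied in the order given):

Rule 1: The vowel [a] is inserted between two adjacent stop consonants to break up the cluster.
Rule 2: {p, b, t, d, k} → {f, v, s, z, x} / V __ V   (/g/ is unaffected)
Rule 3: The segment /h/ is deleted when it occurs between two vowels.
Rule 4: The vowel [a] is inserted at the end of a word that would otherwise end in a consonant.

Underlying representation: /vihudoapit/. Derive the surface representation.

viuzoafita

Rule 1 (stop-cluster a-epenthesis): no segment meets the environment; /vihudoapit/ is unchanged.
Rule 2 (intervocalic spirantization): /d/ is a stop between vowels /u/ and /o/, so it spirantizes to the fricative [z]. /p/ is a stop between vowels /a/ and /i/, so it spirantizes to the fricative [f]. /vihudoapit/ → vihuzoafit.
Rule 3 (intervocalic h-deletion): /h/ occurs between vowels /i/ and /u/, so it deletes. /vihuzoafit/ → viuzoafit.
Rule 4 (final a-epenthesis): the form ends in the consonant /t/, so [a] is inserted word-finally. /viuzoafit/ → viuzoafita.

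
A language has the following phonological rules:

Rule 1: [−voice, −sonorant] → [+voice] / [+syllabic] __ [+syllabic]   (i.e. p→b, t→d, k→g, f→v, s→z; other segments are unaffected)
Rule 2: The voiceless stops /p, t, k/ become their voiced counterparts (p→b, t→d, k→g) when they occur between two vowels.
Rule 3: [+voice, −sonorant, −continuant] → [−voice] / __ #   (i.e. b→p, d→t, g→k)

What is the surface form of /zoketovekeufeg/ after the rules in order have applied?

zogedovegeuvek

Rule 1 (intervocalic voicing): /k/ is a voiceless obstruent between vowels /o/ and /e/, so it voices to [g]. /t/ is a voiceless obstruent between vowels /e/ and /o/, so it voices to [d]. /k/ is a voiceless obstruent between vowels /e/ and /e/, so it voices to [g]. /f/ is a voiceless obstruent between vowels /u/ and /e/, so it voices to [v]. /zoketovekeufeg/ → zogedovegeuveg.
Rule 2 (intervocalic voicing): no segment meets the environment; /zogedovegeuveg/ is unchanged.
Rule 3 (final devoicing): /g/ is a voiced stop in word-final position, so it devoices to [k]. /zogedovegeuveg/ → zogedovegeuvek.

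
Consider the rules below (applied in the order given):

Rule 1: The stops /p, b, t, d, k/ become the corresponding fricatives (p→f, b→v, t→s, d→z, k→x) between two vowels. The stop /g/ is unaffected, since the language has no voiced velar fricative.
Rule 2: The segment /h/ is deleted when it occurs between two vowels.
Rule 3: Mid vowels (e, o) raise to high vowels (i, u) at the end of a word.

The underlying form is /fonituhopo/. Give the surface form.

fonisuofu

Rule 1 (intervocalic spirantization): /t/ is a stop between vowels /i/ and /u/, so it spirantizes to the fricative [s]. /p/ is a stop between vowels /o/ and /o/, so it spirantizes to the fricative [f]. /fonituhopo/ → fonisuhofo.
Rule 2 (intervocalic h-deletion): /h/ occurs between vowels /u/ and /o/, so it deletes. /fonisuhofo/ → fonisuofo.
Rule 3 (final vowel raising): /o/ is a mid vowel in word-final position, so it raises to [u]. /fonisuofo/ → fonisuofu.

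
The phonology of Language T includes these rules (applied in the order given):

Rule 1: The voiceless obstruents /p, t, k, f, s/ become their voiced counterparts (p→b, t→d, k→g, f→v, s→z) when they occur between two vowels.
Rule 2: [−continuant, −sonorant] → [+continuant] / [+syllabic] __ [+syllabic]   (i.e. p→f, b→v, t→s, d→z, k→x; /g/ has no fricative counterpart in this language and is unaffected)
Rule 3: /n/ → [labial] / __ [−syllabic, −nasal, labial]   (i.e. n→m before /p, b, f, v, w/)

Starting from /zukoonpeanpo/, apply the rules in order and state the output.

zugoompeampo

Rule 1 (intervocalic voicing): /k/ is a voiceless obstruent between vowels /u/ and /o/, so it voices to [g]. /zukoonpeanpo/ → zugoonpeanpo.
Rule 2 (intervocalic spirantization): no segment meets the environment; /zugoonpeanpo/ is unchanged.
Rule 3 (nasal place assimilation): /n/ precedes the labial consonant /p/, so it assimilates in place to [m]. /n/ precedes the labial consonant /p/, so it assimilates in place to [m]. /zugoonpeanpo/ → zugoompeampo.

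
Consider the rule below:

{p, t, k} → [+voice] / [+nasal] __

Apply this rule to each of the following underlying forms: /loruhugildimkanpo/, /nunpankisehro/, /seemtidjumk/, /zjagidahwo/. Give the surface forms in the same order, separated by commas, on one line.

/loruhugildimkanpo/: /k/ is a voiceless stop immediately after the nasal /m/, so it voices to [g]. /p/ is a voiceless stop immediately after the nasal /n/, so it voices to [b]. → [loruhugildimganbo].
/nunpankisehro/: /p/ is a voiceless stop immediately after the nasal /n/, so it voices to [b]. /k/ is a voiceless stop immediately after the nasal /n/, so it voices to [g]. → [nunbangisehro].
/seemtidjumk/: /t/ is a voiceless stop immediately after the nasal /m/, so it voices to [d]. /k/ is a voiceless stop immediately after the nasal /m/, so it voices to [g]. → [seemdidjumg].
/zjagidahwo/: the rule's environment is not met; surfaces unchanged as [zjagidahwo].

loruhugildimganbo, nunbangisehro, seemdidjumg, zjagidahwo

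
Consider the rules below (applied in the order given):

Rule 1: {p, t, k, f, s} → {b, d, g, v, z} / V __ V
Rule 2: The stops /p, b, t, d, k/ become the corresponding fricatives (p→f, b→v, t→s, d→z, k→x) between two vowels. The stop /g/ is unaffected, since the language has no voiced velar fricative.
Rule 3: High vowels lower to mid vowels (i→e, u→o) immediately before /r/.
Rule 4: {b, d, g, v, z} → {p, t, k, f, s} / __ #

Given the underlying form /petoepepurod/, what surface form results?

pezoevevorot

Rule 1 (intervocalic voicing): /t/ is a voiceless obstruent between vowels /e/ and /o/, so it voices to [d]. /p/ is a voiceless obstruent between vowels /e/ and /e/, so it voices to [b]. /p/ is a voiceless obstruent between vowels /e/ and /u/, so it voices to [b]. /petoepepurod/ → pedoebeburod.
Rule 2 (intervocalic spirantization): /d/ is a stop between vowels /e/ and /o/, so it spirantizes to the fricative [z]. /b/ is a stop between vowels /e/ and /e/, so it spirantizes to the fricative [v]. /b/ is a stop between vowels /e/ and /u/, so it spirantizes to the fricative [v]. /pedoebeburod/ → pezoevevurod.
Rule 3 (pre-rhotic lowering): /u/ is a high vowel immediately before /r/, so it lowers to [o]. /pezoevevurod/ → pezoevevorod.
Rule 4 (final devoicing): /d/ is a voiced obstruent in word-final position, so it devoices to [t]. /pezoevevorod/ → pezoevevorot.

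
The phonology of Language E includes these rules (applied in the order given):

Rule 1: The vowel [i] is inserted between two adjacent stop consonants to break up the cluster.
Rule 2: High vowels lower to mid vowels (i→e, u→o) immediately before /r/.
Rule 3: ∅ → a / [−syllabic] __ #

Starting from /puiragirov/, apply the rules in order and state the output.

pueragerova

Rule 1 (stop-cluster i-epenthesis): no segment meets the environment; /puiragirov/ is unchanged.
Rule 2 (pre-rhotic lowering): /i/ is a high vowel immediately before /r/, so it lowers to [e]. /i/ is a high vowel immediately before /r/, so it lowers to [e]. /puiragirov/ → pueragerov.
Rule 3 (final a-epenthesis): the form ends in the consonant /v/, so [a] is inserted word-finally. /pueragerov/ → pueragerova.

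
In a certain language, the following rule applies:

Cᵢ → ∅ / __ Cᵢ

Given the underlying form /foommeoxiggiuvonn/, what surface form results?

foomeoxigiuvon

/mm/ is a geminate; the first /m/ deletes.
/gg/ is a geminate; the first /g/ deletes.
/nn/ is a geminate; the first /n/ deletes.
The other instances of /f/, /m/, /x/, /g/, /v/, /n/ do not occur in the required environment and remain unchanged.
Surface form: [foomeoxigiuvon].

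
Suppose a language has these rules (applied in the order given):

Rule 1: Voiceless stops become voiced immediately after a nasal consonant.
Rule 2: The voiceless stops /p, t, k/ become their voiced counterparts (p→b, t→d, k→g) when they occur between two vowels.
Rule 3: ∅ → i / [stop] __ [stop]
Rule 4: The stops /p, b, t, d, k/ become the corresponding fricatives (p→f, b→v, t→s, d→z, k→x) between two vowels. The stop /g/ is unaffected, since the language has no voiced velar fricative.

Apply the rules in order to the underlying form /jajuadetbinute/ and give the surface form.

Rule 1 (post-nasal voicing): no segment meets the environment; /jajuadetbinute/ is unchanged.
Rule 2 (intervocalic voicing): /t/ is a voiceless stop between vowels /u/ and /e/, so it voices to [d]. /jajuadetbinute/ → jajuadetbinude.
Rule 3 (stop-cluster i-epenthesis): /t/ and /b/ form a stop–stop cluster, so [i] is inserted between them. /jajuadetbinude/ → jajuadetibinude.
Rule 4 (intervocalic spirantization): /d/ is a stop between vowels /a/ and /e/, so it spirantizes to the fricative [z]. /t/ is a stop between vowels /e/ and /i/, so it spirantizes to the fricative [s]. /b/ is a stop between vowels /i/ and /i/, so it spirantizes to the fricative [v]. /d/ is a stop between vowels /u/ and /e/, so it spirantizes to the fricative [z]. /jajuadetibinude/ → jajuazesivinuze.

jajuazesivinuze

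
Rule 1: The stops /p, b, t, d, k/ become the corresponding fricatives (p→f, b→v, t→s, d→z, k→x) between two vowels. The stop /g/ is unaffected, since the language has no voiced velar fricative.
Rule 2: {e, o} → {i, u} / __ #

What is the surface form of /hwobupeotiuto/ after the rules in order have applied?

hwovufeosiusu

Rule 1 (intervocalic spirantization): /b/ is a stop between vowels /o/ and /u/, so it spirantizes to the fricative [v]. /p/ is a stop between vowels /u/ and /e/, so it spirantizes to the fricative [f]. /t/ is a stop between vowels /o/ and /i/, so it spirantizes to the fricative [s]. /t/ is a stop between vowels /u/ and /o/, so it spirantizes to the fricative [s]. /hwobupeotiuto/ → hwovufeosiuso.
Rule 2 (final vowel raising): /o/ is a mid vowel in word-final position, so it raises to [u]. /hwovufeosiuso/ → hwovufeosiusu.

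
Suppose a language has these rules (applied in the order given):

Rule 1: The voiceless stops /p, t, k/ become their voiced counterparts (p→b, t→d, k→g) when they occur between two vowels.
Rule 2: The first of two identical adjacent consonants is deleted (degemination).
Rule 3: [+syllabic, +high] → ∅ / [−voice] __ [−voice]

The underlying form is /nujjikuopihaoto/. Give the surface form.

Rule 1 (intervocalic voicing): /k/ is a voiceless stop between vowels /i/ and /u/, so it voices to [g]. /p/ is a voiceless stop between vowels /o/ and /i/, so it voices to [b]. /t/ is a voiceless stop between vowels /o/ and /o/, so it voices to [d]. /nujjikuopihaoto/ → nujjiguobihaodo.
Rule 2 (degemination): /jj/ is a geminate; the first /j/ deletes. /nujjiguobihaodo/ → nujiguobihaodo.
Rule 3 (high vowel syncope): no segment meets the environment; /nujiguobihaodo/ is unchanged.

nujiguobihaodo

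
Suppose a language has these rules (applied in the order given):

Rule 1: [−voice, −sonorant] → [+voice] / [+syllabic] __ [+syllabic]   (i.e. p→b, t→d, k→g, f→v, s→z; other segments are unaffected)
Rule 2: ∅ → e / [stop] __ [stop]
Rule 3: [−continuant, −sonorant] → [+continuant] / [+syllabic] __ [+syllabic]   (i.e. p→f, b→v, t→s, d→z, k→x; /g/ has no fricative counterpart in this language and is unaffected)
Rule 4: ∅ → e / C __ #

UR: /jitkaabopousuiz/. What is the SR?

Rule 1 (intervocalic voicing): /p/ is a voiceless obstruent between vowels /o/ and /o/, so it voices to [b]. /s/ is a voiceless obstruent between vowels /u/ and /u/, so it voices to [z]. /jitkaabopousuiz/ → jitkaabobouzuiz.
Rule 2 (stop-cluster e-epenthesis): /t/ and /k/ form a stop–stop cluster, so [e] is inserted between them. /jitkaabobouzuiz/ → jitekaabobouzuiz.
Rule 3 (intervocalic spirantization): /t/ is a stop between vowels /i/ and /e/, so it spirantizes to the fricative [s]. /k/ is a stop between vowels /e/ and /a/, so it spirantizes to the fricative [x]. /b/ is a stop between vowels /a/ and /o/, so it spirantizes to the fricative [v]. /b/ is a stop between vowels /o/ and /o/, so it spirantizes to the fricative [v]. /jitekaabobouzuiz/ → jisexaavovouzuiz.
Rule 4 (final e-epenthesis): the form ends in the consonant /z/, so [e] is inserted word-finally. /jisexaavovouzuiz/ → jisexaavovouzuize.

jisexaavovouzuize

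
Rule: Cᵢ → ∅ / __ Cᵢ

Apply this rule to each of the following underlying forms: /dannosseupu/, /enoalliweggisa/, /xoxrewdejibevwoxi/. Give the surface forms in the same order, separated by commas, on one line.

danoseupu, enoaliwegisa, xoxrewdejibevwoxi

/dannosseupu/: /nn/ is a geminate; the first /n/ deletes. /ss/ is a geminate; the first /s/ deletes. → [danoseupu].
/enoalliweggisa/: /ll/ is a geminate; the first /l/ deletes. /gg/ is a geminate; the first /g/ deletes. → [enoaliwegisa].
/xoxrewdejibevwoxi/: the rule's environment is not met; surfaces unchanged as [xoxrewdejibevwoxi].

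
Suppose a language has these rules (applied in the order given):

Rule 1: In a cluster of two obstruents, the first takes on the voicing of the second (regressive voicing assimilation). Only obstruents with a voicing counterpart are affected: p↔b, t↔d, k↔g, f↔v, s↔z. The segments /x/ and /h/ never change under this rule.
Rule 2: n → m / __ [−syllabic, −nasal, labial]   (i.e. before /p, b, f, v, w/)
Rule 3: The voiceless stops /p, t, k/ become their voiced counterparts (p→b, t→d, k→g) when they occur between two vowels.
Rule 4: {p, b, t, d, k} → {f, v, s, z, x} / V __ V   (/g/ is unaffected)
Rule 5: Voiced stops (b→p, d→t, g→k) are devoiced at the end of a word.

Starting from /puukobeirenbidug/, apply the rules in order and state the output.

puugoveirembizuk

Rule 1 (regressive voicing assimilation): no segment meets the environment; /puukobeirenbidug/ is unchanged.
Rule 2 (nasal place assimilation): /n/ precedes the labial consonant /b/, so it assimilates in place to [m]. /puukobeirenbidug/ → puukobeirembidug.
Rule 3 (intervocalic voicing): /k/ is a voiceless stop between vowels /u/ and /o/, so it voices to [g]. /puukobeirembidug/ → puugobeirembidug.
Rule 4 (intervocalic spirantization): /b/ is a stop between vowels /o/ and /e/, so it spirantizes to the fricative [v]. /d/ is a stop between vowels /i/ and /u/, so it spirantizes to the fricative [z]. /puugobeirembidug/ → puugoveirembizug.
Rule 5 (final devoicing): /g/ is a voiced stop in word-final position, so it devoices to [k]. /puugoveirembizug/ → puugoveirembizuk.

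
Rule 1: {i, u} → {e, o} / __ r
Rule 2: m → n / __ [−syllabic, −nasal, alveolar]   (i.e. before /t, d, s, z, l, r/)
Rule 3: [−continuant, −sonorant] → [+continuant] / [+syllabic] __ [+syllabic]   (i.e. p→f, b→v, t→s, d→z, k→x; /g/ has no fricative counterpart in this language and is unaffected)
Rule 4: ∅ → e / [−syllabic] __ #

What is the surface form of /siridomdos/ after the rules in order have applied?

Rule 1 (pre-rhotic lowering): /i/ is a high vowel immediately before /r/, so it lowers to [e]. /siridomdos/ → seridomdos.
Rule 2 (nasal place assimilation): /m/ precedes the alveolar consonant /d/, so it assimilates in place to [n]. /seridomdos/ → seridondos.
Rule 3 (intervocalic spirantization): /d/ is a stop between vowels /i/ and /o/, so it spirantizes to the fricative [z]. /seridondos/ → serizondos.
Rule 4 (final e-epenthesis): the form ends in the consonant /s/, so [e] is inserted word-finally. /serizondos/ → serizondose.

serizondose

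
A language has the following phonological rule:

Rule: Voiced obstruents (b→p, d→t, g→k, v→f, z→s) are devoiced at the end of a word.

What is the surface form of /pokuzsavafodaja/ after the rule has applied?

No segment of /pokuzsavafodaja/ meets the structural description of the rule, so the form surfaces unchanged.

pokuzsavafodaja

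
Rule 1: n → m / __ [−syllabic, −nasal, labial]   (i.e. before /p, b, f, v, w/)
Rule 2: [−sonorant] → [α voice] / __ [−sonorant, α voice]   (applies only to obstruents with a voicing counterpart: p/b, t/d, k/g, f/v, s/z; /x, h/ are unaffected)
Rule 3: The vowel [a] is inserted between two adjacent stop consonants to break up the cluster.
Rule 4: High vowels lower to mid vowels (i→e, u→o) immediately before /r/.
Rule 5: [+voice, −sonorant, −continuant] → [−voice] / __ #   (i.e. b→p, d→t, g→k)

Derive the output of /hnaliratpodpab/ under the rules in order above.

Rule 1 (nasal place assimilation): no segment meets the environment; /hnaliratpodpab/ is unchanged.
Rule 2 (regressive voicing assimilation): /d/ precedes the voiceless obstruent /p/, so it devoices to [t] by assimilation. /hnaliratpodpab/ → hnaliratpotpab.
Rule 3 (stop-cluster a-epenthesis): /t/ and /p/ form a stop–stop cluster, so [a] is inserted between them. /t/ and /p/ form a stop–stop cluster, so [a] is inserted between them. /hnaliratpotpab/ → hnaliratapotapab.
Rule 4 (pre-rhotic lowering): /i/ is a high vowel immediately before /r/, so it lowers to [e]. /hnaliratapotapab/ → hnaleratapotapab.
Rule 5 (final devoicing): /b/ is a voiced stop in word-final position, so it devoices to [p]. /hnaleratapotapab/ → hnaleratapotapap.

hnaleratapotapap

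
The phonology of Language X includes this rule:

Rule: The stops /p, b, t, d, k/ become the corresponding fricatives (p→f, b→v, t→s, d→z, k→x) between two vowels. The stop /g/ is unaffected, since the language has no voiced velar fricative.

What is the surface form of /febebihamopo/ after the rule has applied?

/b/ is a stop between vowels /e/ and /e/, so it spirantizes to the fricative [v].
/b/ is a stop between vowels /e/ and /i/, so it spirantizes to the fricative [v].
/p/ is a stop between vowels /o/ and /o/, so it spirantizes to the fricative [f].
Surface form: [fevevihamofo].

fevevihamofo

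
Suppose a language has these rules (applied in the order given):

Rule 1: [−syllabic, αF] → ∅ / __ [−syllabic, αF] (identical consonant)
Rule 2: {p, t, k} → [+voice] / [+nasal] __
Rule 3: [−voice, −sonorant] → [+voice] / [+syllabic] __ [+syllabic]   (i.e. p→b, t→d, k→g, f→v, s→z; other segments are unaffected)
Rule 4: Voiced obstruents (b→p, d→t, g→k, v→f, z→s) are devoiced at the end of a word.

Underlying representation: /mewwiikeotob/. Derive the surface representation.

Rule 1 (degemination): /ww/ is a geminate; the first /w/ deletes. /mewwiikeotob/ → mewiikeotob.
Rule 2 (post-nasal voicing): no segment meets the environment; /mewiikeotob/ is unchanged.
Rule 3 (intervocalic voicing): /k/ is a voiceless obstruent between vowels /i/ and /e/, so it voices to [g]. /t/ is a voiceless obstruent between vowels /o/ and /o/, so it voices to [d]. /mewiikeotob/ → mewiigeodob.
Rule 4 (final devoicing): /b/ is a voiced obstruent in word-final position, so it devoices to [p]. /mewiigeodob/ → mewiigeodop.

mewiigeodop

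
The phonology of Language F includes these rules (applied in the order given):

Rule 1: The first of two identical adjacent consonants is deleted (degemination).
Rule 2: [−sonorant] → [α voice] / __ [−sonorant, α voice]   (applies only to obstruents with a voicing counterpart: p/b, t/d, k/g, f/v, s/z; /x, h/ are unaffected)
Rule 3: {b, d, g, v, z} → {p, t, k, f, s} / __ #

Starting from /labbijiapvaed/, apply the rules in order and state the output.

labijiabvaet

Rule 1 (degemination): /bb/ is a geminate; the first /b/ deletes. /labbijiapvaed/ → labijiapvaed.
Rule 2 (regressive voicing assimilation): /p/ precedes the voiced obstruent /v/, so it voices to [b] by assimilation. /labijiapvaed/ → labijiabvaed.
Rule 3 (final devoicing): /d/ is a voiced obstruent in word-final position, so it devoices to [t]. /labijiabvaed/ → labijiabvaet.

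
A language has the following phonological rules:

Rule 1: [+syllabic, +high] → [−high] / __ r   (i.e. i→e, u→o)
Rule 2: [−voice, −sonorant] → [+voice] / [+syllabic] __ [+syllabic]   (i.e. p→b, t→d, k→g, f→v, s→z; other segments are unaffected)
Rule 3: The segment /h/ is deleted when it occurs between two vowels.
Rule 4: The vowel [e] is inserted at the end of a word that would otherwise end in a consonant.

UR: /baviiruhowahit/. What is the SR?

bavieruowaite

Rule 1 (pre-rhotic lowering): /i/ is a high vowel immediately before /r/, so it lowers to [e]. /baviiruhowahit/ → bavieruhowahit.
Rule 2 (intervocalic voicing): no segment meets the environment; /bavieruhowahit/ is unchanged.
Rule 3 (intervocalic h-deletion): /h/ occurs between vowels /u/ and /o/, so it deletes. /h/ occurs between vowels /a/ and /i/, so it deletes. /bavieruhowahit/ → bavieruowait.
Rule 4 (final e-epenthesis): the form ends in the consonant /t/, so [e] is inserted word-finally. /bavieruowait/ → bavieruowaite.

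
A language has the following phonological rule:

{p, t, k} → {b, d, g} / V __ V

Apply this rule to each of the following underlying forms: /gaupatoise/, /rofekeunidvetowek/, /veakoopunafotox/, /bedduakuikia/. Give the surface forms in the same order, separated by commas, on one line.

gaubadoise, rofegeunidvedowek, veagoobunafodox, bedduaguigia

/gaupatoise/: /p/ is a voiceless stop between vowels /u/ and /a/, so it voices to [b]. /t/ is a voiceless stop between vowels /a/ and /o/, so it voices to [d]. → [gaubadoise].
/rofekeunidvetowek/: /k/ is a voiceless stop between vowels /e/ and /e/, so it voices to [g]. /t/ is a voiceless stop between vowels /e/ and /o/, so it voices to [d]. → [rofegeunidvedowek].
/veakoopunafotox/: /k/ is a voiceless stop between vowels /a/ and /o/, so it voices to [g]. /p/ is a voiceless stop between vowels /o/ and /u/, so it voices to [b]. /t/ is a voiceless stop between vowels /o/ and /o/, so it voices to [d]. → [veagoobunafodox].
/bedduakuikia/: /k/ is a voiceless stop between vowels /a/ and /u/, so it voices to [g]. /k/ is a voiceless stop between vowels /i/ and /i/, so it voices to [g]. → [bedduaguigia].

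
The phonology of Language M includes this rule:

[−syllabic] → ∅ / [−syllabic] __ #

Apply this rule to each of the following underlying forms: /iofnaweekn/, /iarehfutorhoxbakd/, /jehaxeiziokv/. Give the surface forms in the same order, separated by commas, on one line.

/iofnaweekn/: /n/ is the second consonant of a word-final cluster /kn/, so it deletes. → [iofnaweek].
/iarehfutorhoxbakd/: /d/ is the second consonant of a word-final cluster /kd/, so it deletes. → [iarehfutorhoxbak].
/jehaxeiziokv/: /v/ is the second consonant of a word-final cluster /kv/, so it deletes. → [jehaxeiziok].

iofnaweek, iarehfutorhoxbak, jehaxeiziok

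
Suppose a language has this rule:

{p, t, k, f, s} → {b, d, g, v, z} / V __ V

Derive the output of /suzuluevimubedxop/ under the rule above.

No segment of /suzuluevimubedxop/ meets the structural description of the rule, so the form surfaces unchanged.

suzuluevimubedxop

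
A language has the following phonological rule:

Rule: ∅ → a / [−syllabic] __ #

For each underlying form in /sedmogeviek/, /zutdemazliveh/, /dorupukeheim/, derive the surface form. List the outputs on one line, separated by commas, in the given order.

/sedmogeviek/: the form ends in the consonant /k/, so [a] is inserted word-finally. → [sedmogevieka].
/zutdemazliveh/: the form ends in the consonant /h/, so [a] is inserted word-finally. → [zutdemazliveha].
/dorupukeheim/: the form ends in the consonant /m/, so [a] is inserted word-finally. → [dorupukeheima].

sedmogevieka, zutdemazliveha, dorupukeheima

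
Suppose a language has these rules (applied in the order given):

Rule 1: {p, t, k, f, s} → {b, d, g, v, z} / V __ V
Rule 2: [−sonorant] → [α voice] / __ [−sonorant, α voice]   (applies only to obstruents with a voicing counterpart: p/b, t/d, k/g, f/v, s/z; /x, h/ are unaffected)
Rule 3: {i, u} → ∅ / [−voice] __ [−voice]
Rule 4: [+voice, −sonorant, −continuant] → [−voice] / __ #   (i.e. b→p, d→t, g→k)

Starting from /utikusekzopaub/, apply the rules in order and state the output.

udiguzegzobaup

Rule 1 (intervocalic voicing): /t/ is a voiceless obstruent between vowels /u/ and /i/, so it voices to [d]. /k/ is a voiceless obstruent between vowels /i/ and /u/, so it voices to [g]. /s/ is a voiceless obstruent between vowels /u/ and /e/, so it voices to [z]. /p/ is a voiceless obstruent between vowels /o/ and /a/, so it voices to [b]. /utikusekzopaub/ → udiguzekzobaub.
Rule 2 (regressive voicing assimilation): /k/ precedes the voiced obstruent /z/, so it voices to [g] by assimilation. /udiguzekzobaub/ → udiguzegzobaub.
Rule 3 (high vowel syncope): no segment meets the environment; /udiguzegzobaub/ is unchanged.
Rule 4 (final devoicing): /b/ is a voiced stop in word-final position, so it devoices to [p]. /udiguzegzobaub/ → udiguzegzobaup.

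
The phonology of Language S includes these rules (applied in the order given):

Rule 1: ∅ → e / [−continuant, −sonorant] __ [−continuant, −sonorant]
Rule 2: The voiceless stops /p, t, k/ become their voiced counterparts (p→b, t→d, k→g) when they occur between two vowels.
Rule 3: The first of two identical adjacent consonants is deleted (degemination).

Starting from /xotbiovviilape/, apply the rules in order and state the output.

Rule 1 (stop-cluster e-epenthesis): /t/ and /b/ form a stop–stop cluster, so [e] is inserted between them. /xotbiovviilape/ → xotebiovviilape.
Rule 2 (intervocalic voicing): /t/ is a voiceless stop between vowels /o/ and /e/, so it voices to [d]. /p/ is a voiceless stop between vowels /a/ and /e/, so it voices to [b]. /xotebiovviilape/ → xodebiovviilabe.
Rule 3 (degemination): /vv/ is a geminate; the first /v/ deletes. /xodebiovviilabe/ → xodebioviilabe.

xodebioviilabe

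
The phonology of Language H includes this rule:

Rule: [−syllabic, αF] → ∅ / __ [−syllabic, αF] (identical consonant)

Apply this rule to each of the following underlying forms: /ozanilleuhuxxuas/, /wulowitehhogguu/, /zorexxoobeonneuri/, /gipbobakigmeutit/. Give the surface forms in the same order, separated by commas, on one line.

ozanileuhuxuas, wulowitehoguu, zorexoobeoneuri, gipbobakigmeutit

/ozanilleuhuxxuas/: /ll/ is a geminate; the first /l/ deletes. /xx/ is a geminate; the first /x/ deletes. → [ozanileuhuxuas].
/wulowitehhogguu/: /hh/ is a geminate; the first /h/ deletes. /gg/ is a geminate; the first /g/ deletes. → [wulowitehoguu].
/zorexxoobeonneuri/: /xx/ is a geminate; the first /x/ deletes. /nn/ is a geminate; the first /n/ deletes. → [zorexoobeoneuri].
/gipbobakigmeutit/: the rule's environment is not met; surfaces unchanged as [gipbobakigmeutit].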